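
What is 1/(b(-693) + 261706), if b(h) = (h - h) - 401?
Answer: 1/261305 ≈ 3.8269e-6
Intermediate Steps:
b(h) = -401 (b(h) = 0 - 401 = -401)
1/(b(-693) + 261706) = 1/(-401 + 261706) = 1/261305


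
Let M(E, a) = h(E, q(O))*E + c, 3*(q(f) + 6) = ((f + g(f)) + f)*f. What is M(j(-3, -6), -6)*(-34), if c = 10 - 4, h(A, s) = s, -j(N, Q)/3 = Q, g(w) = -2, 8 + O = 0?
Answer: -25908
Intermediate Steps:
O = -8 (O = -8 + 0 = -8)
j(N, Q) = -3*Q
q(f) = -6 + f*(-2 + 2*f)/3 (q(f) = -6 + (((f - 2) + f)*f)/3 = -6 + (((-2 + f) + f)*f)/3 = -6 + ((-2 + 2*f)*f)/3 = -6 + (f*(-2 + 2*f))/3 = -6 + f*(-2 + 2*f)/3)
c = 6
M(E, a) = 6 + 42*E (M(E, a) = (-6 - 2/3*(-8) + (2/3)*(-8)**2)*E + 6 = (-6 + 16/3 + (2/3)*64)*E + 6 = (-6 + 16/3 + 128/3)*E + 6 = 42*E + 6 = 6 + 42*E)
M(j(-3, -6), -6)*(-34) = (6 + 42*(-3*(-6)))*(-34) = (6 + 42*18)*(-34) = (6 + 756)*(-34) = 762*(-34) = -25908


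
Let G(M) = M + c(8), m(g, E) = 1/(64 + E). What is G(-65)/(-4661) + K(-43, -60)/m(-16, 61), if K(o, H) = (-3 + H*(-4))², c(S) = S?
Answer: 32725463682/4661 ≈ 7.0211e+6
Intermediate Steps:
K(o, H) = (-3 - 4*H)²
G(M) = 8 + M (G(M) = M + 8 = 8 + M)
G(-65)/(-4661) + K(-43, -60)/m(-16, 61) = (8 - 65)/(-4661) + (3 + 4*(-60))²/(1/(64 + 61)) = -57*(-1/4661) + (3 - 240)²/(1/125) = 57/4661 + (-237)²/(1/125) = 57/4661 + 56169*125 = 57/4661 + 7021125 = 32725463682/4661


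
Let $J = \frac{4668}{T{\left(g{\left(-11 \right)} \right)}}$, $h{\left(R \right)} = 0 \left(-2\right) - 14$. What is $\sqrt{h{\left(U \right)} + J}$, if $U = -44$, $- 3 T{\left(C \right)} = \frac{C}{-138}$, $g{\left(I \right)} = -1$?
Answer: $i \sqrt{1932566} \approx 1390.2 i$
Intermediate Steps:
$T{\left(C \right)} = \frac{C}{414}$ ($T{\left(C \right)} = - \frac{C \frac{1}{-138}}{3} = - \frac{C \left(- \frac{1}{138}\right)}{3} = - \frac{\left(- \frac{1}{138}\right) C}{3} = \frac{C}{414}$)
$h{\left(R \right)} = -14$ ($h{\left(R \right)} = 0 - 14 = -14$)
$J = -1932552$ ($J = \frac{4668}{\frac{1}{414} \left(-1\right)} = \frac{4668}{- \frac{1}{414}} = 4668 \left(-414\right) = -1932552$)
$\sqrt{h{\left(U \right)} + J} = \sqrt{-14 - 1932552} = \sqrt{-1932566} = i \sqrt{1932566}$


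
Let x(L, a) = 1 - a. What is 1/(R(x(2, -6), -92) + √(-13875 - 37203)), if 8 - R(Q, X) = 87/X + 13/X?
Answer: 4807/27063943 - 529*I*√51078/27063943 ≈ 0.00017762 - 0.0044176*I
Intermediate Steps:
R(Q, X) = 8 - 100/X (R(Q, X) = 8 - (87/X + 13/X) = 8 - 100/X)
1/(R(x(2, -6), -92) + √(-13875 - 37203)) = 1/((8 - 100/(-92)) + √(-13875 - 37203)) = 1/((8 - 100*(-1/92)) + √(-51078)) = 1/((8 + 25/23) + I*√51078) = 1/(209/23 + I*√51078)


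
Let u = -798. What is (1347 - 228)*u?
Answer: -892962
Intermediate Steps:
(1347 - 228)*u = (1347 - 228)*(-798) = 1119*(-798) = -892962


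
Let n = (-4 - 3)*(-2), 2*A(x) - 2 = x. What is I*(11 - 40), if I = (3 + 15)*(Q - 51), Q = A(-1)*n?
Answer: 22968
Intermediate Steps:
A(x) = 1 + x/2
n = 14 (n = -7*(-2) = 14)
Q = 7 (Q = (1 + (1/2)*(-1))*14 = (1 - 1/2)*14 = (1/2)*14 = 7)
I = -792 (I = (3 + 15)*(7 - 51) = 18*(-44) = -792)
I*(11 - 40) = -792*(11 - 40) = -792*(-29) = 22968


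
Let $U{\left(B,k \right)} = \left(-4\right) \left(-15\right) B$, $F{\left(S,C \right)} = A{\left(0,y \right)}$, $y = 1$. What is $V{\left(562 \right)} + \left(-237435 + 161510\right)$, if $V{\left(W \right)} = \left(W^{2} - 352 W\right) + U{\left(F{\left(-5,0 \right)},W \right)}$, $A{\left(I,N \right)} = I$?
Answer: $42095$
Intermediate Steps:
$F{\left(S,C \right)} = 0$
$U{\left(B,k \right)} = 60 B$
$V{\left(W \right)} = W^{2} - 352 W$ ($V{\left(W \right)} = \left(W^{2} - 352 W\right) + 60 \cdot 0 = \left(W^{2} - 352 W\right) + 0 = W^{2} - 352 W$)
$V{\left(562 \right)} + \left(-237435 + 161510\right) = 562 \left(-352 + 562\right) + \left(-237435 + 161510\right) = 562 \cdot 210 - 75925 = 118020 - 75925 = 42095$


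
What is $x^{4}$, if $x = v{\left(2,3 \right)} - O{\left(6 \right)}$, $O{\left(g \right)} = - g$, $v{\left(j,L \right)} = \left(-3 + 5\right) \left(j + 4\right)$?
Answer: $104976$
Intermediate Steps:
$v{\left(j,L \right)} = 8 + 2 j$ ($v{\left(j,L \right)} = 2 \left(4 + j\right) = 8 + 2 j$)
$x = 18$ ($x = \left(8 + 2 \cdot 2\right) - \left(-1\right) 6 = \left(8 + 4\right) - -6 = 12 + 6 = 18$)
$x^{4} = 18^{4} = 104976$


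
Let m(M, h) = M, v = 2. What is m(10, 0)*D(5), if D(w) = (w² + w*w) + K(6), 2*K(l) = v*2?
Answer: 520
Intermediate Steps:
K(l) = 2 (K(l) = (2*2)/2 = (½)*4 = 2)
D(w) = 2 + 2*w² (D(w) = (w² + w*w) + 2 = (w² + w²) + 2 = 2*w² + 2 = 2 + 2*w²)
m(10, 0)*D(5) = 10*(2 + 2*5²) = 10*(2 + 2*25) = 10*(2 + 50) = 10*52 = 520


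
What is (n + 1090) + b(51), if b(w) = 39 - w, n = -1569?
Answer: -491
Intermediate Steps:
(n + 1090) + b(51) = (-1569 + 1090) + (39 - 1*51) = -479 + (39 - 51) = -479 - 12 = -491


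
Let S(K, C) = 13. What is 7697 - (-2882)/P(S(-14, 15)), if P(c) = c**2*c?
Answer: 16913191/2197 ≈ 7698.3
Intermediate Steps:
P(c) = c**3
7697 - (-2882)/P(S(-14, 15)) = 7697 - (-2882)/(13**3) = 7697 - (-2882)/2197 = 7697 - 1*(-2882/2197) = 7697 + 2882/2197 = 16913191/2197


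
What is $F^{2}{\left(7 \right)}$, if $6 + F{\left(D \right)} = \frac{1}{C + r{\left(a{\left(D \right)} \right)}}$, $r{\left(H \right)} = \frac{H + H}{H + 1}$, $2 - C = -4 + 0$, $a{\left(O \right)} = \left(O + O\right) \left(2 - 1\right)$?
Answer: $\frac{480249}{13924} \approx 34.491$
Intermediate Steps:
$a{\left(O \right)} = 2 O$ ($a{\left(O \right)} = 2 O 1 = 2 O$)
$C = 6$ ($C = 2 - \left(-4 + 0\right) = 2 - -4 = 2 + 4 = 6$)
$r{\left(H \right)} = \frac{2 H}{1 + H}$
$F{\left(D \right)} = -6 + \frac{1}{6 + \frac{4 D}{1 + 2 D}}$ ($F{\left(D \right)} = -6 + \frac{1}{6 + \frac{2 \cdot 2 D}{1 + 2 D}} = -6 + \frac{1}{6 + \frac{4 D}{1 + 2 D}}$)
$F^{2}{\left(7 \right)} = \left(\frac{-35 - 658}{2 \left(3 + 8 \cdot 7\right)}\right)^{2} = \left(\frac{-35 - 658}{2 \left(3 + 56\right)}\right)^{2} = \left(\frac{1}{2} \cdot \frac{1}{59} \left(-693\right)\right)^{2} = \left(- \frac{693}{118}\right)^{2} = \frac{480249}{13924}$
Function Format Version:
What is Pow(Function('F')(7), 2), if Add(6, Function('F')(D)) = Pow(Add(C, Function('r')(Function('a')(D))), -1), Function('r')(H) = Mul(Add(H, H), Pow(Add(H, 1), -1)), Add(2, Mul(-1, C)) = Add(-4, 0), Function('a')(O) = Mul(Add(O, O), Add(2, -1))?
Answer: Rational(480249, 13924) ≈ 34.491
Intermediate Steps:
Function('a')(O) = Mul(2, O) (Function('a')(O) = Mul(Mul(2, O), 1) = Mul(2, O))
C = 6 (C = Add(2, Mul(-1, Add(-4, 0))) = Add(2, Mul(-1, -4)) = Add(2, 4) = 6)
Function('r')(H) = Mul(2, H, Pow(Add(1, H), -1)) (Function('r')(H) = Mul(Mul(2, H), Pow(Add(1, H), -1)) = Mul(2, H, Pow(Add(1, H), -1)))
Function('F')(D) = Add(-6, Pow(Add(6, Mul(4, D, Pow(Add(1, Mul(2, D)), -1))), -1)) (Function('F')(D) = Add(-6, Pow(Add(6, Mul(2, Mul(2, D), Pow(Add(1, Mul(2, D)), -1))), -1)) = Add(-6, Pow(Add(6, Mul(4, D, Pow(Add(1, Mul(2, D)), -1))), -1)))
Pow(Function('F')(7), 2) = Pow(Mul(Rational(1, 2), Pow(Add(3, Mul(8, 7)), -1), Add(-35, Mul(-94, 7))), 2) = Pow(Mul(Rational(1, 2), Pow(Add(3, 56), -1), Add(-35, -658)), 2) = Pow(Mul(Rational(1, 2), Pow(59, -1), -693), 2) = Pow(Mul(Rational(1, 2), Rational(1, 59), -693), 2) = Pow(Rational(-693, 118), 2) = Rational(480249, 13924)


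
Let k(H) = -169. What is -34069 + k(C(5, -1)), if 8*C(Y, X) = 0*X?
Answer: -34238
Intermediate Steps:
C(Y, X) = 0 (C(Y, X) = (0*X)/8 = (⅛)*0 = 0)
-34069 + k(C(5, -1)) = -34069 - 169 = -34238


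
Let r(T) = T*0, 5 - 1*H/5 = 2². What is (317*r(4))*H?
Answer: 0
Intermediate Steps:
H = 5 (H = 25 - 5*2² = 25 - 5*4 = 25 - 20 = 5)
r(T) = 0
(317*r(4))*H = (317*0)*5 = 0*5 = 0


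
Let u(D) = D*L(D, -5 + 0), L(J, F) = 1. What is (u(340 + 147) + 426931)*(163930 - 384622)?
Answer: -94327733256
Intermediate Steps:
u(D) = D (u(D) = D*1 = D)
(u(340 + 147) + 426931)*(163930 - 384622) = ((340 + 147) + 426931)*(163930 - 384622) = (487 + 426931)*(-220692) = 427418*(-220692) = -94327733256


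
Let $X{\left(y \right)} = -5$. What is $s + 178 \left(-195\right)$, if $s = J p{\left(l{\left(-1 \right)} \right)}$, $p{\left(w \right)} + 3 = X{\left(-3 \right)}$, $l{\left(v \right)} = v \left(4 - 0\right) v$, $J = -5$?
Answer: $-34670$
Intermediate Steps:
$l{\left(v \right)} = 4 v^{2}$ ($l{\left(v \right)} = v \left(4 + 0\right) v = v 4 v = 4 v v = 4 v^{2}$)
$p{\left(w \right)} = -8$ ($p{\left(w \right)} = -3 - 5 = -8$)
$s = 40$ ($s = \left(-5\right) \left(-8\right) = 40$)
$s + 178 \left(-195\right) = 40 + 178 \left(-195\right) = 40 - 34710 = -34670$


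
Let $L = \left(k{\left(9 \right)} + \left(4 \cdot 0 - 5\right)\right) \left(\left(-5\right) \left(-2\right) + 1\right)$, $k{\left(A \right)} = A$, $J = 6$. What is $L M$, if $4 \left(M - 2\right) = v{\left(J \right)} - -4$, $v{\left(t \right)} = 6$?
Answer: $198$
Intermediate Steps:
$L = 44$ ($L = \left(9 + \left(4 \cdot 0 - 5\right)\right) \left(\left(-5\right) \left(-2\right) + 1\right) = \left(9 + \left(0 - 5\right)\right) \left(10 + 1\right) = \left(9 - 5\right) 11 = 4 \cdot 11 = 44$)
$M = \frac{9}{2}$ ($M = 2 + \frac{6 - -4}{4} = 2 + \frac{6 + 4}{4} = 2 + \frac{1}{4} \cdot 10 = 2 + \frac{5}{2} = \frac{9}{2} \approx 4.5$)
$L M = 44 \cdot \frac{9}{2} = 198$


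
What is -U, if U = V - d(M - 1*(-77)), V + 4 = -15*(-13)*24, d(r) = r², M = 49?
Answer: 11200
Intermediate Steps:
V = 4676 (V = -4 - 15*(-13)*24 = -4 + 195*24 = -4 + 4680 = 4676)
U = -11200 (U = 4676 - (49 - 1*(-77))² = 4676 - (49 + 77)² = 4676 - 1*126² = 4676 - 1*15876 = 4676 - 15876 = -11200)
-U = -1*(-11200) = 11200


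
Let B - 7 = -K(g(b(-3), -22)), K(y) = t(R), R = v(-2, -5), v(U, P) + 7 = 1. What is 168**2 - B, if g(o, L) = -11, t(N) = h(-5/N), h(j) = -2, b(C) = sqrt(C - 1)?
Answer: 28215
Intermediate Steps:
v(U, P) = -6 (v(U, P) = -7 + 1 = -6)
b(C) = sqrt(-1 + C)
R = -6
t(N) = -2
K(y) = -2
B = 9 (B = 7 - 1*(-2) = 7 + 2 = 9)
168**2 - B = 168**2 - 1*9 = 28224 - 9 = 28215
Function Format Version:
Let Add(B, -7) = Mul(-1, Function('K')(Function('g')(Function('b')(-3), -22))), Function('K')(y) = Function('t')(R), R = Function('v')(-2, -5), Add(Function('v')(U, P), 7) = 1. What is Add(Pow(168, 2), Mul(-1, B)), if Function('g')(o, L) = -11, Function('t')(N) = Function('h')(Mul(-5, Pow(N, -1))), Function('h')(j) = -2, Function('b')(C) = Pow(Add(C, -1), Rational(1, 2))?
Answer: 28215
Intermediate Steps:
Function('v')(U, P) = -6 (Function('v')(U, P) = Add(-7, 1) = -6)
Function('b')(C) = Pow(Add(-1, C), Rational(1, 2))
R = -6
Function('t')(N) = -2
Function('K')(y) = -2
B = 9 (B = Add(7, Mul(-1, -2)) = Add(7, 2) = 9)
Add(Pow(168, 2), Mul(-1, B)) = Add(Pow(168, 2), Mul(-1, 9)) = Add(28224, -9) = 28215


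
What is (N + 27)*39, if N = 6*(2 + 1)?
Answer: 1755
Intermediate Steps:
N = 18 (N = 6*3 = 18)
(N + 27)*39 = (18 + 27)*39 = 45*39 = 1755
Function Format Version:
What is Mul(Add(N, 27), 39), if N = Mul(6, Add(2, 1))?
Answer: 1755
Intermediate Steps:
N = 18 (N = Mul(6, 3) = 18)
Mul(Add(N, 27), 39) = Mul(Add(18, 27), 39) = Mul(45, 39) = 1755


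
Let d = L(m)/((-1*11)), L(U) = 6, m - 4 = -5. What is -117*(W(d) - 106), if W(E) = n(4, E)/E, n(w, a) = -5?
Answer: 22659/2 ≈ 11330.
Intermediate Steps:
m = -1 (m = 4 - 5 = -1)
d = -6/11 (d = 6/((-1*11)) = 6/(-11) = 6*(-1/11) = -6/11 ≈ -0.54545)
W(E) = -5/E
-117*(W(d) - 106) = -117*(-5/(-6/11) - 106) = -117*(-5*(-11/6) - 106) = -117*(55/6 - 106) = -117*(-581/6) = 22659/2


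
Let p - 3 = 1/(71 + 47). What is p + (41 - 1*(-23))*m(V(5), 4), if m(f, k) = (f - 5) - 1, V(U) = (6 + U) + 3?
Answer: 60771/118 ≈ 515.01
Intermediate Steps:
V(U) = 9 + U
m(f, k) = -6 + f (m(f, k) = (-5 + f) - 1 = -6 + f)
p = 355/118 (p = 3 + 1/(71 + 47) = 3 + 1/118 = 355/118 ≈ 3.0085)
p + (41 - 1*(-23))*m(V(5), 4) = 355/118 + (41 - 1*(-23))*(-6 + (9 + 5)) = 355/118 + (41 + 23)*(-6 + 14) = 355/118 + 64*8 = 355/118 + 512 = 60771/118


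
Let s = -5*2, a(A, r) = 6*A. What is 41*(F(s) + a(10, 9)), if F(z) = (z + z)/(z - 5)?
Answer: 7544/3 ≈ 2514.7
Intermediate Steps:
s = -10
F(z) = 2*z/(-5 + z) (F(z) = (2*z)/(-5 + z) = 2*z/(-5 + z))
41*(F(s) + a(10, 9)) = 41*(2*(-10)/(-5 - 10) + 6*10) = 41*(2*(-10)/(-15) + 60) = 41*(2*(-10)*(-1/15) + 60) = 41*(4/3 + 60) = 41*(184/3) = 7544/3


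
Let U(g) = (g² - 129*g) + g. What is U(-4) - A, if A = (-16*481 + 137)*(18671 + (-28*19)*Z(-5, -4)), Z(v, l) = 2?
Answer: 133091841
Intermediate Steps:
U(g) = g² - 128*g
A = -133091313 (A = (-16*481 + 137)*(18671 - 28*19*2) = (-7696 + 137)*(18671 - 532*2) = -7559*(18671 - 1064) = -7559*17607 = -133091313)
U(-4) - A = -4*(-128 - 4) - 1*(-133091313) = -4*(-132) + 133091313 = 528 + 133091313 = 133091841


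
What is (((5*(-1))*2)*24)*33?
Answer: -7920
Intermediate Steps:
(((5*(-1))*2)*24)*33 = (-5*2*24)*33 = -10*24*33 = -240*33 = -7920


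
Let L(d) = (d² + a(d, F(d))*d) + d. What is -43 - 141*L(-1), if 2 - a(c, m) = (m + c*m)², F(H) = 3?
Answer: 239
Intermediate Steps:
a(c, m) = 2 - (m + c*m)²
L(d) = d + d² + d*(2 - 9*(1 + d)²) (L(d) = (d² + (2 - 1*3²*(1 + d)²)*d) + d = (d² + (2 - 1*9*(1 + d)²)*d) + d = (d² + (2 - 9*(1 + d)²)*d) + d = (d² + d*(2 - 9*(1 + d)²)) + d = d + d² + d*(2 - 9*(1 + d)²))
-43 - 141*L(-1) = -43 - (-141)*(3 - 1 - 9*(1 - 1)²) = -43 - (-141)*(3 - 1 - 9*0²) = -43 - (-141)*(3 - 1 - 9*0) = -43 - (-141)*(3 - 1 + 0) = -43 - (-141)*2 = -43 - 141*(-2) = -43 + 282 = 239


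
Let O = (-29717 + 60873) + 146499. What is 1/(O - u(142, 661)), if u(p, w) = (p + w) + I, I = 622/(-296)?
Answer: 148/26174407 ≈ 5.6544e-6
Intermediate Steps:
I = -311/148 (I = 622*(-1/296) = -311/148 ≈ -2.1014)
u(p, w) = -311/148 + p + w (u(p, w) = (p + w) - 311/148 = -311/148 + p + w)
O = 177655 (O = 31156 + 146499 = 177655)
1/(O - u(142, 661)) = 1/(177655 - (-311/148 + 142 + 661)) = 1/(177655 - 1*118533/148) = 1/(177655 - 118533/148) = 1/(26174407/148) = 148/26174407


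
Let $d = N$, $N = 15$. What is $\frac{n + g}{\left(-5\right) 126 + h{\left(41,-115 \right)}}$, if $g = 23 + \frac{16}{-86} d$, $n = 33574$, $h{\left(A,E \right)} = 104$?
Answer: $- \frac{1444551}{22618} \approx -63.867$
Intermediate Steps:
$d = 15$
$g = \frac{869}{43}$ ($g = 23 + \frac{16}{-86} \cdot 15 = 23 + 16 \left(- \frac{1}{86}\right) 15 = 23 - \frac{120}{43} = \frac{869}{43} \approx 20.209$)
$\frac{n + g}{\left(-5\right) 126 + h{\left(41,-115 \right)}} = \frac{33574 + \frac{869}{43}}{\left(-5\right) 126 + 104} = \frac{1444551}{43 \left(-630 + 104\right)} = \frac{1444551}{43 \left(-526\right)} = \frac{1444551}{43} \left(- \frac{1}{526}\right) = - \frac{1444551}{22618}$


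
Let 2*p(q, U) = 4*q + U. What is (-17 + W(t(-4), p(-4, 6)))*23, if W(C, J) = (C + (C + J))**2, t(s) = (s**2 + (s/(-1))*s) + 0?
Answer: 184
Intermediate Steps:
p(q, U) = U/2 + 2*q (p(q, U) = (4*q + U)/2 = (U + 4*q)/2 = U/2 + 2*q)
t(s) = 0 (t(s) = (s**2 + (s*(-1))*s) + 0 = (s**2 + (-s)*s) + 0 = (s**2 - s**2) + 0 = 0 + 0 = 0)
W(C, J) = (J + 2*C)**2
(-17 + W(t(-4), p(-4, 6)))*23 = (-17 + (((1/2)*6 + 2*(-4)) + 2*0)**2)*23 = (-17 + ((3 - 8) + 0)**2)*23 = (-17 + (-5 + 0)**2)*23 = (-17 + (-5)**2)*23 = (-17 + 25)*23 = 8*23 = 184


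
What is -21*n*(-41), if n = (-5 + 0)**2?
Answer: 21525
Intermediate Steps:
n = 25 (n = (-5)**2 = 25)
-21*n*(-41) = -21*25*(-41) = -525*(-41) = 21525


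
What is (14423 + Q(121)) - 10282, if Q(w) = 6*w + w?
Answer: 4988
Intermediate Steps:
Q(w) = 7*w
(14423 + Q(121)) - 10282 = (14423 + 7*121) - 10282 = (14423 + 847) - 10282 = 15270 - 10282 = 4988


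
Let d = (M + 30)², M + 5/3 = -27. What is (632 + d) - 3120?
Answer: -22376/9 ≈ -2486.2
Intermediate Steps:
M = -86/3 (M = -5/3 - 27 = -86/3 ≈ -28.667)
d = 16/9 (d = (-86/3 + 30)² = (4/3)² = 16/9 ≈ 1.7778)
(632 + d) - 3120 = (632 + 16/9) - 3120 = 5704/9 - 3120 = -22376/9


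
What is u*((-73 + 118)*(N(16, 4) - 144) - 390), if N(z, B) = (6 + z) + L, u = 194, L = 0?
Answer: -1140720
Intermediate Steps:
N(z, B) = 6 + z (N(z, B) = (6 + z) + 0 = 6 + z)
u*((-73 + 118)*(N(16, 4) - 144) - 390) = 194*((-73 + 118)*((6 + 16) - 144) - 390) = 194*(45*(22 - 144) - 390) = 194*(45*(-122) - 390) = 194*(-5490 - 390) = 194*(-5880) = -1140720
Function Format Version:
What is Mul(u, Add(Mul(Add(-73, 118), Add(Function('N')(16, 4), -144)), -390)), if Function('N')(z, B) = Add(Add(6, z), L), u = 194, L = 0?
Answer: -1140720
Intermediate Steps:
Function('N')(z, B) = Add(6, z) (Function('N')(z, B) = Add(Add(6, z), 0) = Add(6, z))
Mul(u, Add(Mul(Add(-73, 118), Add(Function('N')(16, 4), -144)), -390)) = Mul(194, Add(Mul(Add(-73, 118), Add(Add(6, 16), -144)), -390)) = Mul(194, Add(Mul(45, Add(22, -144)), -390)) = Mul(194, Add(Mul(45, -122), -390)) = Mul(194, Add(-5490, -390)) = Mul(194, -5880) = -1140720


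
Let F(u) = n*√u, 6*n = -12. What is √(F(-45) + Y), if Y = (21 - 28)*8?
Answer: √(-56 - 6*I*√5) ≈ 0.89015 - 7.5361*I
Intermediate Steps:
n = -2 (n = (⅙)*(-12) = -2)
F(u) = -2*√u
Y = -56 (Y = -7*8 = -56)
√(F(-45) + Y) = √(-6*I*√5 - 56) = √(-56 - 6*I*√5)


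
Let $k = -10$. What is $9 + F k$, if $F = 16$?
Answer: $-151$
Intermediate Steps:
$9 + F k = 9 + 16 \left(-10\right) = 9 - 160 = -151$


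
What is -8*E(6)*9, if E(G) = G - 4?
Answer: -144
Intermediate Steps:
E(G) = -4 + G
-8*E(6)*9 = -8*(-4 + 6)*9 = -8*2*9 = -16*9 = -144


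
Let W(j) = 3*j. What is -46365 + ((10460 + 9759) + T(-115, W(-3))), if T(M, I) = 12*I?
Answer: -26254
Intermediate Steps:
-46365 + ((10460 + 9759) + T(-115, W(-3))) = -46365 + ((10460 + 9759) + 12*(3*(-3))) = -46365 + (20219 + 12*(-9)) = -46365 + (20219 - 108) = -46365 + 20111 = -26254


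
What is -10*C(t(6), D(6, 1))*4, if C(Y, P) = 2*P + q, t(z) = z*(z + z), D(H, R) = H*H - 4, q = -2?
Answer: -2480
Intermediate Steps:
D(H, R) = -4 + H**2 (D(H, R) = H**2 - 4 = -4 + H**2)
t(z) = 2*z**2 (t(z) = z*(2*z) = 2*z**2)
C(Y, P) = -2 + 2*P (C(Y, P) = 2*P - 2 = -2 + 2*P)
-10*C(t(6), D(6, 1))*4 = -10*(-2 + 2*(-4 + 6**2))*4 = -10*(-2 + 2*(-4 + 36))*4 = -10*(-2 + 2*32)*4 = -10*(-2 + 64)*4 = -10*62*4 = -620*4 = -2480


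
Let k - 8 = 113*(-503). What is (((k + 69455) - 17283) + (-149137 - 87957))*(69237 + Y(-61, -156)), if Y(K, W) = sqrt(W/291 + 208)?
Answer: -16738252461 - 1450518*sqrt(54223)/97 ≈ -1.6742e+10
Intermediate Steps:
Y(K, W) = sqrt(208 + W/291) (Y(K, W) = sqrt(W*(1/291) + 208) = sqrt(W/291 + 208) = sqrt(208 + W/291))
k = -56831 (k = 8 + 113*(-503) = 8 - 56839 = -56831)
(((k + 69455) - 17283) + (-149137 - 87957))*(69237 + Y(-61, -156)) = (((-56831 + 69455) - 17283) + (-149137 - 87957))*(69237 + sqrt(17613648 + 291*(-156))/291) = ((12624 - 17283) - 237094)*(69237 + sqrt(17613648 - 45396)/291) = (-4659 - 237094)*(69237 + sqrt(17568252)/291) = -241753*(69237 + (18*sqrt(54223))/291) = -241753*(69237 + 6*sqrt(54223)/97) = -16738252461 - 1450518*sqrt(54223)/97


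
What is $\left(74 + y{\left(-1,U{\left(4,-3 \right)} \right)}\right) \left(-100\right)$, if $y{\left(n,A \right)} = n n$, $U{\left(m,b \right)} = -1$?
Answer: $-7500$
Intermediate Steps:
$y{\left(n,A \right)} = n^{2}$
$\left(74 + y{\left(-1,U{\left(4,-3 \right)} \right)}\right) \left(-100\right) = \left(74 + \left(-1\right)^{2}\right) \left(-100\right) = \left(74 + 1\right) \left(-100\right) = 75 \left(-100\right) = -7500$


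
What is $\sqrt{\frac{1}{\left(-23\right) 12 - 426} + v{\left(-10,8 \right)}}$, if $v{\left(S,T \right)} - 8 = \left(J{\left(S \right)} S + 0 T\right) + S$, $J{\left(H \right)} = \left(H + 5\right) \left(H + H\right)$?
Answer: $\frac{i \sqrt{54865590}}{234} \approx 31.654 i$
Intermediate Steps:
$J{\left(H \right)} = 2 H \left(5 + H\right)$ ($J{\left(H \right)} = \left(5 + H\right) 2 H = 2 H \left(5 + H\right)$)
$v{\left(S,T \right)} = 8 + S + 2 S^{2} \left(5 + S\right)$ ($v{\left(S,T \right)} = 8 + \left(\left(2 S \left(5 + S\right) S + 0 T\right) + S\right) = 8 + \left(\left(2 S^{2} \left(5 + S\right) + 0\right) + S\right) = 8 + \left(2 S^{2} \left(5 + S\right) + S\right) = 8 + \left(S + 2 S^{2} \left(5 + S\right)\right) = 8 + S + 2 S^{2} \left(5 + S\right)$)
$\sqrt{\frac{1}{\left(-23\right) 12 - 426} + v{\left(-10,8 \right)}} = \sqrt{\frac{1}{\left(-23\right) 12 - 426} + \left(8 - 10 + 2 \left(-10\right)^{2} \left(5 - 10\right)\right)} = \sqrt{\frac{1}{-276 - 426} + \left(8 - 10 + 2 \cdot 100 \left(-5\right)\right)} = \sqrt{\frac{1}{-702} - 1002} = \sqrt{- \frac{1}{702} - 1002} = \sqrt{- \frac{703405}{702}} = \frac{i \sqrt{54865590}}{234}$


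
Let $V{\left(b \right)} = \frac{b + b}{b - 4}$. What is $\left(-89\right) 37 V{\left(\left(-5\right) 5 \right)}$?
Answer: $- \frac{164650}{29} \approx -5677.6$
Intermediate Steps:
$V{\left(b \right)} = \frac{2 b}{-4 + b}$
$\left(-89\right) 37 V{\left(\left(-5\right) 5 \right)} = \left(-89\right) 37 \frac{2 \left(\left(-5\right) 5\right)}{-4 - 25} = - 3293 \cdot 2 \left(-25\right) \frac{1}{-4 - 25} = - 3293 \cdot 2 \left(-25\right) \frac{1}{-29} = - 3293 \cdot 2 \left(-25\right) \left(- \frac{1}{29}\right) = \left(-3293\right) \frac{50}{29} = - \frac{164650}{29}$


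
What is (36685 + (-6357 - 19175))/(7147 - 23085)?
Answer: -11153/15938 ≈ -0.69977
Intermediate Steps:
(36685 + (-6357 - 19175))/(7147 - 23085) = (36685 - 25532)/(-15938) = 11153*(-1/15938) = -11153/15938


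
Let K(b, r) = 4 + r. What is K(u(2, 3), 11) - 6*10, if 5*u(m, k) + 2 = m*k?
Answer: -45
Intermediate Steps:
u(m, k) = -2/5 + k*m/5 (u(m, k) = -2/5 + (m*k)/5 = -2/5 + (k*m)/5 = -2/5 + k*m/5)
K(u(2, 3), 11) - 6*10 = (4 + 11) - 6*10 = 15 - 60 = -45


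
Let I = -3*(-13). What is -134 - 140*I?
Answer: -5594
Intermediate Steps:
I = 39
-134 - 140*I = -134 - 140*39 = -134 - 5460 = -5594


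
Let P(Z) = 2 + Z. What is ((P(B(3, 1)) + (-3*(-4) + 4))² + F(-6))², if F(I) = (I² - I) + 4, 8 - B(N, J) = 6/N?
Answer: 386884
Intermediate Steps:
B(N, J) = 8 - 6/N
F(I) = 4 + I² - I
((P(B(3, 1)) + (-3*(-4) + 4))² + F(-6))² = (((2 + (8 - 6/3)) + (-3*(-4) + 4))² + (4 + (-6)² - 1*(-6)))² = (((2 + (8 - 6*⅓)) + (12 + 4))² + (4 + 36 + 6))² = (((2 + (8 - 2)) + 16)² + 46)² = (((2 + 6) + 16)² + 46)² = ((8 + 16)² + 46)² = (24² + 46)² = (576 + 46)² = 622² = 386884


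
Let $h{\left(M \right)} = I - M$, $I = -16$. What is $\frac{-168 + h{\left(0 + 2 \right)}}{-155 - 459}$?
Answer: $\frac{93}{307} \approx 0.30293$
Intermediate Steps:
$h{\left(M \right)} = -16 - M$
$\frac{-168 + h{\left(0 + 2 \right)}}{-155 - 459} = \frac{-168 - 18}{-155 - 459} = \frac{-168 - 18}{-614} = \left(-168 - 18\right) \left(- \frac{1}{614}\right) = \left(-186\right) \left(- \frac{1}{614}\right) = \frac{93}{307}$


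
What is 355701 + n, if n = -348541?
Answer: 7160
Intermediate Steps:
355701 + n = 355701 - 348541 = 7160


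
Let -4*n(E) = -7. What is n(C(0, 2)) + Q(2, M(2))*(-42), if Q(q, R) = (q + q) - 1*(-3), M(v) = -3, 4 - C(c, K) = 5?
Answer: -1169/4 ≈ -292.25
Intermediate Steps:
C(c, K) = -1 (C(c, K) = 4 - 1*5 = 4 - 5 = -1)
n(E) = 7/4 (n(E) = -¼*(-7) = 7/4)
Q(q, R) = 3 + 2*q (Q(q, R) = 2*q + 3 = 3 + 2*q)
n(C(0, 2)) + Q(2, M(2))*(-42) = 7/4 + (3 + 2*2)*(-42) = 7/4 + (3 + 4)*(-42) = 7/4 + 7*(-42) = 7/4 - 294 = -1169/4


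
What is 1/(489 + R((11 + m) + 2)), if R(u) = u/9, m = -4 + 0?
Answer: 1/490 ≈ 0.0020408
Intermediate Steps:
m = -4
R(u) = u/9 (R(u) = u*(⅑) = u/9)
1/(489 + R((11 + m) + 2)) = 1/(489 + ((11 - 4) + 2)/9) = 1/(489 + (7 + 2)/9) = 1/(489 + (⅑)*9) = 1/(489 + 1) = 1/490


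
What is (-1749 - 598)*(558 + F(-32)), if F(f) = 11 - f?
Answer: -1410547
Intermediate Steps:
(-1749 - 598)*(558 + F(-32)) = (-1749 - 598)*(558 + (11 - 1*(-32))) = -2347*(558 + (11 + 32)) = -2347*(558 + 43) = -2347*601 = -1410547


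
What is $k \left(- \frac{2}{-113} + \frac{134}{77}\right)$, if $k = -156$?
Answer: $- \frac{2386176}{8701} \approx -274.24$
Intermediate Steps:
$k \left(- \frac{2}{-113} + \frac{134}{77}\right) = - 156 \left(- \frac{2}{-113} + \frac{134}{77}\right) = - 156 \left(\left(-2\right) \left(- \frac{1}{113}\right) + 134 \cdot \frac{1}{77}\right) = - 156 \left(\frac{2}{113} + \frac{134}{77}\right) = \left(-156\right) \frac{15296}{8701} = - \frac{2386176}{8701}$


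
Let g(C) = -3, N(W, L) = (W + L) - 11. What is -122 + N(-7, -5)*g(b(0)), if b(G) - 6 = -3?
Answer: -53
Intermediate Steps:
N(W, L) = -11 + L + W (N(W, L) = (L + W) - 11 = -11 + L + W)
b(G) = 3 (b(G) = 6 - 3 = 3)
-122 + N(-7, -5)*g(b(0)) = -122 + (-11 - 5 - 7)*(-3) = -122 - 23*(-3) = -122 + 69 = -53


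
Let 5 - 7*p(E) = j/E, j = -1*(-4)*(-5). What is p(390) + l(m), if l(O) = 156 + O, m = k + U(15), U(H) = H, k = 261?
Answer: 118133/273 ≈ 432.72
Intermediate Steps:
j = -20 (j = 4*(-5) = -20)
p(E) = 5/7 + 20/(7*E) (p(E) = 5/7 - (-20)/(7*E) = 5/7 + 20/(7*E))
m = 276 (m = 261 + 15 = 276)
p(390) + l(m) = (5/7)*(4 + 390)/390 + (156 + 276) = (5/7)*(1/390)*394 + 432 = 197/273 + 432 = 118133/273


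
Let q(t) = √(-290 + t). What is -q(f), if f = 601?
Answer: -√311 ≈ -17.635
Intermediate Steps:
-q(f) = -√(-290 + 601) = -√311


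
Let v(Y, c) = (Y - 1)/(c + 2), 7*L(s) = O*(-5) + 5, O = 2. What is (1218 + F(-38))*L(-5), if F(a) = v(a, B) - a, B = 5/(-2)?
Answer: -6670/7 ≈ -952.86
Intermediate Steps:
B = -5/2 (B = 5*(-1/2) = -5/2 ≈ -2.5000)
L(s) = -5/7 (L(s) = (2*(-5) + 5)/7 = (-10 + 5)/7 = (1/7)*(-5) = -5/7)
v(Y, c) = (-1 + Y)/(2 + c)
F(a) = 2 - 3*a (F(a) = (-1 + a)/(2 - 5/2) - a = (-1 + a)/(-1/2) - a = -2*(-1 + a) - a = (2 - 2*a) - a = 2 - 3*a)
(1218 + F(-38))*L(-5) = (1218 + (2 - 3*(-38)))*(-5/7) = (1218 + (2 + 114))*(-5/7) = (1218 + 116)*(-5/7) = 1334*(-5/7) = -6670/7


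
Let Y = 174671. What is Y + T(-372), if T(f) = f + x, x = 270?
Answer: 174569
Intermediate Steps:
T(f) = 270 + f (T(f) = f + 270 = 270 + f)
Y + T(-372) = 174671 + (270 - 372) = 174671 - 102 = 174569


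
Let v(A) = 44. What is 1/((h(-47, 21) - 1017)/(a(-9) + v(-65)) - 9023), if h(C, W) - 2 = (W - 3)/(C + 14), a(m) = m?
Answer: -385/3485026 ≈ -0.00011047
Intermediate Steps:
h(C, W) = 2 + (-3 + W)/(14 + C) (h(C, W) = 2 + (W - 3)/(C + 14) = 2 + (-3 + W)/(14 + C))
1/((h(-47, 21) - 1017)/(a(-9) + v(-65)) - 9023) = 1/(((25 + 21 + 2*(-47))/(14 - 47) - 1017)/(-9 + 44) - 9023) = 1/(((25 + 21 - 94)/(-33) - 1017)/35 - 9023) = 1/((-1/33*(-48) - 1017)*(1/35) - 9023) = 1/((16/11 - 1017)*(1/35) - 9023) = 1/(-11171/11*1/35 - 9023) = 1/(-11171/385 - 9023) = 1/(-3485026/385) = -385/3485026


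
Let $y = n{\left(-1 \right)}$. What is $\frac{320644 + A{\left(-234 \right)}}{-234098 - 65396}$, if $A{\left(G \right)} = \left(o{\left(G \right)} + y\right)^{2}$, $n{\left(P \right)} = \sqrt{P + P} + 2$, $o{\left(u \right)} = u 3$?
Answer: $- \frac{405321}{149747} + \frac{700 i \sqrt{2}}{149747} \approx -2.7067 + 0.0066108 i$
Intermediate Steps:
$o{\left(u \right)} = 3 u$
$n{\left(P \right)} = 2 + \sqrt{2} \sqrt{P}$ ($n{\left(P \right)} = \sqrt{2 P} + 2 = \sqrt{2} \sqrt{P} + 2 = 2 + \sqrt{2} \sqrt{P}$)
$y = 2 + i \sqrt{2}$ ($y = 2 + \sqrt{2} \sqrt{-1} = 2 + \sqrt{2} i = 2 + i \sqrt{2} \approx 2.0 + 1.4142 i$)
$A{\left(G \right)} = \left(2 + 3 G + i \sqrt{2}\right)^{2}$ ($A{\left(G \right)} = \left(3 G + \left(2 + i \sqrt{2}\right)\right)^{2} = \left(2 + 3 G + i \sqrt{2}\right)^{2}$)
$\frac{320644 + A{\left(-234 \right)}}{-234098 - 65396} = \frac{320644 + \left(2 + 3 \left(-234\right) + i \sqrt{2}\right)^{2}}{-234098 - 65396} = \frac{320644 + \left(2 - 702 + i \sqrt{2}\right)^{2}}{-299494} = \left(320644 + \left(-700 + i \sqrt{2}\right)^{2}\right) \left(- \frac{1}{299494}\right) = - \frac{160322}{149747} - \frac{\left(-700 + i \sqrt{2}\right)^{2}}{299494}$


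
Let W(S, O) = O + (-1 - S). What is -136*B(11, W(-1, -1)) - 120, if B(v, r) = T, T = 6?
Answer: -936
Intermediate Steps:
W(S, O) = -1 + O - S
B(v, r) = 6
-136*B(11, W(-1, -1)) - 120 = -136*6 - 120 = -816 - 120 = -936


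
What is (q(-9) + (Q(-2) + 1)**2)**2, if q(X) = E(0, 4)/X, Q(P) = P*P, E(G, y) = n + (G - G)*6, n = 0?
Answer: 625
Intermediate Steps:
E(G, y) = 0 (E(G, y) = 0 + (G - G)*6 = 0 + 0*6 = 0 + 0 = 0)
Q(P) = P**2
q(X) = 0 (q(X) = 0/X = 0)
(q(-9) + (Q(-2) + 1)**2)**2 = (0 + ((-2)**2 + 1)**2)**2 = (0 + (4 + 1)**2)**2 = (0 + 5**2)**2 = (0 + 25)**2 = 25**2 = 625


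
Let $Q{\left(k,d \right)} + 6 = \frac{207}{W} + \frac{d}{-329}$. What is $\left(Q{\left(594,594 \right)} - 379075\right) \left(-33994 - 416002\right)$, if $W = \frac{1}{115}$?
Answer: $\frac{52598411554408}{329} \approx 1.5987 \cdot 10^{11}$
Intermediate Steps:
$W = \frac{1}{115} \approx 0.0086956$
$Q{\left(k,d \right)} = 23799 - \frac{d}{329}$ ($Q{\left(k,d \right)} = -6 + \left(207 \frac{1}{\frac{1}{115}} + \frac{d}{-329}\right) = -6 + \left(207 \cdot 115 + d \left(- \frac{1}{329}\right)\right) = -6 - \left(-23805 + \frac{d}{329}\right) = 23799 - \frac{d}{329}$)
$\left(Q{\left(594,594 \right)} - 379075\right) \left(-33994 - 416002\right) = \left(\left(23799 - \frac{594}{329}\right) - 379075\right) \left(-33994 - 416002\right) = \left(\left(23799 - \frac{594}{329}\right) - 379075\right) \left(-449996\right) = \left(\frac{7829277}{329} - 379075\right) \left(-449996\right) = \left(- \frac{116886398}{329}\right) \left(-449996\right) = \frac{52598411554408}{329}$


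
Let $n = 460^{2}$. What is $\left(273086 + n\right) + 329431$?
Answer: $814117$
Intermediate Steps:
$n = 211600$
$\left(273086 + n\right) + 329431 = \left(273086 + 211600\right) + 329431 = 484686 + 329431 = 814117$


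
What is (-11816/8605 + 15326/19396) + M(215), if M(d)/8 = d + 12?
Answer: 151498891187/83451290 ≈ 1815.4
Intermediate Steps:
M(d) = 96 + 8*d (M(d) = 8*(d + 12) = 8*(12 + d) = 96 + 8*d)
(-11816/8605 + 15326/19396) + M(215) = (-11816/8605 + 15326/19396) + (96 + 8*215) = (-11816*1/8605 + 15326*(1/19396)) + (96 + 1720) = (-11816/8605 + 7663/9698) + 1816 = -48651453/83451290 + 1816 = 151498891187/83451290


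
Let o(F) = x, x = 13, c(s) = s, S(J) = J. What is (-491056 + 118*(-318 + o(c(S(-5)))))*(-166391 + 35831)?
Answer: 68811125760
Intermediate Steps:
o(F) = 13
(-491056 + 118*(-318 + o(c(S(-5)))))*(-166391 + 35831) = (-491056 + 118*(-318 + 13))*(-166391 + 35831) = (-491056 + 118*(-305))*(-130560) = (-491056 - 35990)*(-130560) = -527046*(-130560) = 68811125760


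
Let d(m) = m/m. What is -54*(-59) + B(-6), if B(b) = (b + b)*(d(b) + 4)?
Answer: 3126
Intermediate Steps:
d(m) = 1
B(b) = 10*b (B(b) = (b + b)*(1 + 4) = (2*b)*5 = 10*b)
-54*(-59) + B(-6) = -54*(-59) + 10*(-6) = 3186 - 60 = 3126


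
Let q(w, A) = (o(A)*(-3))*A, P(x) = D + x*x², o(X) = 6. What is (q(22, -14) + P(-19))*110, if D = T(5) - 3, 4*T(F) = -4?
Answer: -727210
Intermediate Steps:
T(F) = -1 (T(F) = (¼)*(-4) = -1)
D = -4 (D = -1 - 3 = -4)
P(x) = -4 + x³ (P(x) = -4 + x*x² = -4 + x³)
q(w, A) = -18*A (q(w, A) = (6*(-3))*A = -18*A)
(q(22, -14) + P(-19))*110 = (-18*(-14) + (-4 + (-19)³))*110 = (252 + (-4 - 6859))*110 = (252 - 6863)*110 = -6611*110 = -727210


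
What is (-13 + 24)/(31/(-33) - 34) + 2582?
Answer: 2976683/1153 ≈ 2581.7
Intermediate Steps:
(-13 + 24)/(31/(-33) - 34) + 2582 = 11/(31*(-1/33) - 34) + 2582 = 11/(-31/33 - 34) + 2582 = 11/(-1153/33) + 2582 = 11*(-33/1153) + 2582 = -363/1153 + 2582 = 2976683/1153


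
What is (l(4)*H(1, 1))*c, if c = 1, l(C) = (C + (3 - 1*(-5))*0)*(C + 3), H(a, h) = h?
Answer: 28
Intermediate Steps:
l(C) = C*(3 + C) (l(C) = (C + (3 + 5)*0)*(3 + C) = (C + 8*0)*(3 + C) = (C + 0)*(3 + C) = C*(3 + C))
(l(4)*H(1, 1))*c = ((4*(3 + 4))*1)*1 = ((4*7)*1)*1 = (28*1)*1 = 28*1 = 28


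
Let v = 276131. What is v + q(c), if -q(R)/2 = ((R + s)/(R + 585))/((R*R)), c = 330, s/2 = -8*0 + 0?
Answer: 41688877724/150975 ≈ 2.7613e+5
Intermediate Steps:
s = 0 (s = 2*(-8*0 + 0) = 2*(0 + 0) = 2*0 = 0)
q(R) = -2/(R*(585 + R)) (q(R) = -2*(R + 0)/(R + 585)/(R*R) = -2*R/(585 + R)/(R²) = -2*R/(585 + R)/R² = -2/(R*(585 + R)))
v + q(c) = 276131 - 2/(330*(585 + 330)) = 276131 - 2*1/330/915 = 276131 - 2*1/330*1/915 = 276131 - 1/150975 = 41688877724/150975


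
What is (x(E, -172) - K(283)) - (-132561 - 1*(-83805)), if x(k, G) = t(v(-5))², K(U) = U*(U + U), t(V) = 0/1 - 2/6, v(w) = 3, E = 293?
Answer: -1002797/9 ≈ -1.1142e+5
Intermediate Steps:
t(V) = -⅓ (t(V) = 0*1 - 2*⅙ = 0 - ⅓ = -⅓)
K(U) = 2*U² (K(U) = U*(2*U) = 2*U²)
x(k, G) = ⅑ (x(k, G) = (-⅓)² = ⅑)
(x(E, -172) - K(283)) - (-132561 - 1*(-83805)) = (⅑ - 2*283²) - (-132561 - 1*(-83805)) = (⅑ - 2*80089) - (-132561 + 83805) = (⅑ - 1*160178) - 1*(-48756) = (⅑ - 160178) + 48756 = -1441601/9 + 48756 = -1002797/9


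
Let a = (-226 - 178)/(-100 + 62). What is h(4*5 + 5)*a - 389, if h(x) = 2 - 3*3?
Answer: -8805/19 ≈ -463.42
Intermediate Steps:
a = 202/19 (a = -404/(-38) = -404*(-1/38) = 202/19 ≈ 10.632)
h(x) = -7 (h(x) = 2 - 9 = -7)
h(4*5 + 5)*a - 389 = -7*202/19 - 389 = -1414/19 - 389 = -8805/19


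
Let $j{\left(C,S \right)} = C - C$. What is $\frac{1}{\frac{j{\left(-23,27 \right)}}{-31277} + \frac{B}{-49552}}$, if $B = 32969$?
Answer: $- \frac{49552}{32969} \approx -1.503$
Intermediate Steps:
$j{\left(C,S \right)} = 0$
$\frac{1}{\frac{j{\left(-23,27 \right)}}{-31277} + \frac{B}{-49552}} = \frac{1}{\frac{0}{-31277} + \frac{32969}{-49552}} = \frac{1}{0 \left(- \frac{1}{31277}\right) + 32969 \left(- \frac{1}{49552}\right)} = \frac{1}{0 - \frac{32969}{49552}} = \frac{1}{- \frac{32969}{49552}} = - \frac{49552}{32969}$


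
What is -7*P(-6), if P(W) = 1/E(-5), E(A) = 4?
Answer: -7/4 ≈ -1.7500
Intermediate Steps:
P(W) = ¼ (P(W) = 1/4 = ¼)
-7*P(-6) = -7*¼ = -7/4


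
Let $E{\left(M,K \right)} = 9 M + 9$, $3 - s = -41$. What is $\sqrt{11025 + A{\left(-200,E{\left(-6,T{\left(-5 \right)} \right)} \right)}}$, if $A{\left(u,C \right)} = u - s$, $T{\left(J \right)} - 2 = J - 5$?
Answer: $\sqrt{10781} \approx 103.83$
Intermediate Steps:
$s = 44$ ($s = 3 - -41 = 3 + 41 = 44$)
$T{\left(J \right)} = -3 + J$ ($T{\left(J \right)} = 2 + \left(J - 5\right) = 2 + \left(-5 + J\right) = -3 + J$)
$E{\left(M,K \right)} = 9 + 9 M$
$A{\left(u,C \right)} = -44 + u$ ($A{\left(u,C \right)} = u - 44 = -44 + u$)
$\sqrt{11025 + A{\left(-200,E{\left(-6,T{\left(-5 \right)} \right)} \right)}} = \sqrt{11025 - 244} = \sqrt{10781}$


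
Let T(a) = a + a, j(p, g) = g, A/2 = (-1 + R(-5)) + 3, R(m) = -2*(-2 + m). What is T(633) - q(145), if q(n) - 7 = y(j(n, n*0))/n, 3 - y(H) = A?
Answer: 6296/5 ≈ 1259.2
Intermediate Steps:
R(m) = 4 - 2*m
A = 32 (A = 2*((-1 + (4 - 2*(-5))) + 3) = 2*((-1 + (4 + 10)) + 3) = 2*((-1 + 14) + 3) = 2*(13 + 3) = 2*16 = 32)
y(H) = -29 (y(H) = 3 - 1*32 = 3 - 32 = -29)
T(a) = 2*a
q(n) = 7 - 29/n
T(633) - q(145) = 2*633 - (7 - 29/145) = 1266 - (7 - 29*1/145) = 1266 - (7 - ⅕) = 1266 - 1*34/5 = 1266 - 34/5 = 6296/5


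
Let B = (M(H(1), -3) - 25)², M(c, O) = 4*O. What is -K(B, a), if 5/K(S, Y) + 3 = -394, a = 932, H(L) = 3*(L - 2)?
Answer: 5/397 ≈ 0.012594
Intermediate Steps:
H(L) = -6 + 3*L (H(L) = 3*(-2 + L) = -6 + 3*L)
B = 1369 (B = (4*(-3) - 25)² = (-12 - 25)² = (-37)² = 1369)
K(S, Y) = -5/397 (K(S, Y) = 5/(-3 - 394) = 5/(-397) = 5*(-1/397) = -5/397)
-K(B, a) = -1*(-5/397) = 5/397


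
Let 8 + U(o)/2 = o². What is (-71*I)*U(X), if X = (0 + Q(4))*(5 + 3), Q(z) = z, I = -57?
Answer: 8223504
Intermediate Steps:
X = 32 (X = (0 + 4)*(5 + 3) = 4*8 = 32)
U(o) = -16 + 2*o²
(-71*I)*U(X) = (-71*(-57))*(-16 + 2*32²) = 4047*(-16 + 2*1024) = 4047*(-16 + 2048) = 4047*2032 = 8223504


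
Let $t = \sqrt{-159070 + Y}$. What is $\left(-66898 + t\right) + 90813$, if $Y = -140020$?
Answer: $23915 + i \sqrt{299090} \approx 23915.0 + 546.89 i$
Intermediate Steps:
$t = i \sqrt{299090}$ ($t = \sqrt{-159070 - 140020} = \sqrt{-299090} = i \sqrt{299090} \approx 546.89 i$)
$\left(-66898 + t\right) + 90813 = \left(-66898 + i \sqrt{299090}\right) + 90813 = 23915 + i \sqrt{299090}$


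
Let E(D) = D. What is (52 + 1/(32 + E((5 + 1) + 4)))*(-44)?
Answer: -48070/21 ≈ -2289.0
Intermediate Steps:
(52 + 1/(32 + E((5 + 1) + 4)))*(-44) = (52 + 1/(32 + ((5 + 1) + 4)))*(-44) = (52 + 1/(32 + (6 + 4)))*(-44) = (52 + 1/(32 + 10))*(-44) = (52 + 1/42)*(-44) = (2185/42)*(-44) = -48070/21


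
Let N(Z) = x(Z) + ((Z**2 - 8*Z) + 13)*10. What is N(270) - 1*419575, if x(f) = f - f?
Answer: 287955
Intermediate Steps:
x(f) = 0
N(Z) = 130 - 80*Z + 10*Z**2 (N(Z) = 0 + ((Z**2 - 8*Z) + 13)*10 = 0 + (13 + Z**2 - 8*Z)*10 = 0 + (130 - 80*Z + 10*Z**2) = 130 - 80*Z + 10*Z**2)
N(270) - 1*419575 = (130 - 80*270 + 10*270**2) - 1*419575 = (130 - 21600 + 10*72900) - 419575 = (130 - 21600 + 729000) - 419575 = 707530 - 419575 = 287955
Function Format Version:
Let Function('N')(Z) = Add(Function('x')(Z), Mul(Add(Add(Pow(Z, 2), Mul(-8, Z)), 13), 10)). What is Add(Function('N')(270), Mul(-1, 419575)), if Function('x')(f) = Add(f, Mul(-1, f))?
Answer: 287955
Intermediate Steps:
Function('x')(f) = 0
Function('N')(Z) = Add(130, Mul(-80, Z), Mul(10, Pow(Z, 2))) (Function('N')(Z) = Add(0, Mul(Add(Add(Pow(Z, 2), Mul(-8, Z)), 13), 10)) = Add(0, Mul(Add(13, Pow(Z, 2), Mul(-8, Z)), 10)) = Add(0, Add(130, Mul(-80, Z), Mul(10, Pow(Z, 2)))) = Add(130, Mul(-80, Z), Mul(10, Pow(Z, 2))))
Add(Function('N')(270), Mul(-1, 419575)) = Add(Add(130, Mul(-80, 270), Mul(10, Pow(270, 2))), Mul(-1, 419575)) = Add(Add(130, -21600, Mul(10, 72900)), -419575) = Add(Add(130, -21600, 729000), -419575) = Add(707530, -419575) = 287955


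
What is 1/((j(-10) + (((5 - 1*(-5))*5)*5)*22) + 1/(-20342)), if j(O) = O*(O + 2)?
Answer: 20342/113508359 ≈ 0.00017921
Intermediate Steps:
j(O) = O*(2 + O)
1/((j(-10) + (((5 - 1*(-5))*5)*5)*22) + 1/(-20342)) = 1/((-10*(2 - 10) + (((5 - 1*(-5))*5)*5)*22) + 1/(-20342)) = 1/((-10*(-8) + (((5 + 5)*5)*5)*22) - 1/20342) = 1/((80 + ((10*5)*5)*22) - 1/20342) = 1/((80 + (50*5)*22) - 1/20342) = 1/((80 + 250*22) - 1/20342) = 1/((80 + 5500) - 1/20342) = 1/(5580 - 1/20342) = 1/(113508359/20342) = 20342/113508359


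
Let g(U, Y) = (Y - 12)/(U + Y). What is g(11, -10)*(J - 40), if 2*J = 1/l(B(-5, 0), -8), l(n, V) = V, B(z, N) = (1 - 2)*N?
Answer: 7051/8 ≈ 881.38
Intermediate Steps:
B(z, N) = -N
g(U, Y) = (-12 + Y)/(U + Y)
J = -1/16 (J = (1/2)/(-8) = (1/2)*(-1/8) = -1/16 ≈ -0.062500)
g(11, -10)*(J - 40) = ((-12 - 10)/(11 - 10))*(-1/16 - 40) = (-22/1)*(-641/16) = (1*(-22))*(-641/16) = -22*(-641/16) = 7051/8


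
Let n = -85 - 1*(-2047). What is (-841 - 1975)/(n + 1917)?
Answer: -2816/3879 ≈ -0.72596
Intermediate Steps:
n = 1962 (n = -85 + 2047 = 1962)
(-841 - 1975)/(n + 1917) = (-841 - 1975)/(1962 + 1917) = -2816/3879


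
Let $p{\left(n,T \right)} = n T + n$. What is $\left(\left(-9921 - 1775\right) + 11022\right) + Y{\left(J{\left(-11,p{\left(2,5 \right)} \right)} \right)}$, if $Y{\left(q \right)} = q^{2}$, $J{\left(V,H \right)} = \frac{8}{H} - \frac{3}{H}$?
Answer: $- \frac{97031}{144} \approx -673.83$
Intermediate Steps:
$p{\left(n,T \right)} = n + T n$ ($p{\left(n,T \right)} = T n + n = n + T n$)
$J{\left(V,H \right)} = \frac{5}{H}$
$\left(\left(-9921 - 1775\right) + 11022\right) + Y{\left(J{\left(-11,p{\left(2,5 \right)} \right)} \right)} = \left(\left(-9921 - 1775\right) + 11022\right) + \left(\frac{5}{2 \left(1 + 5\right)}\right)^{2} = \left(-11696 + 11022\right) + \left(\frac{5}{2 \cdot 6}\right)^{2} = -674 + \left(\frac{5}{12}\right)^{2} = -674 + \frac{25}{144} = - \frac{97031}{144}$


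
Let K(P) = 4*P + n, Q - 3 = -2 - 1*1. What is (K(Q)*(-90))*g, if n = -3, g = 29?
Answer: 7830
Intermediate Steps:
Q = 0 (Q = 3 + (-2 - 1*1) = 3 + (-2 - 1) = 3 - 3 = 0)
K(P) = -3 + 4*P (K(P) = 4*P - 3 = -3 + 4*P)
(K(Q)*(-90))*g = ((-3 + 4*0)*(-90))*29 = ((-3 + 0)*(-90))*29 = -3*(-90)*29 = 270*29 = 7830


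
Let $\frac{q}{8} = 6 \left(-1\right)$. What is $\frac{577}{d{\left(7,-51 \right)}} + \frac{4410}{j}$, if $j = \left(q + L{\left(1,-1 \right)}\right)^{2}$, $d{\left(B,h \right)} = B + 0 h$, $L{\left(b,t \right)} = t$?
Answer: $\frac{4129}{49} \approx 84.265$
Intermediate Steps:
$q = -48$ ($q = 8 \cdot 6 \left(-1\right) = 8 \left(-6\right) = -48$)
$d{\left(B,h \right)} = B$ ($d{\left(B,h \right)} = B + 0 = B$)
$j = 2401$ ($j = \left(-48 - 1\right)^{2} = \left(-49\right)^{2} = 2401$)
$\frac{577}{d{\left(7,-51 \right)}} + \frac{4410}{j} = \frac{577}{7} + \frac{4410}{2401} = 577 \cdot \frac{1}{7} + 4410 \cdot \frac{1}{2401} = \frac{577}{7} + \frac{90}{49} = \frac{4129}{49}$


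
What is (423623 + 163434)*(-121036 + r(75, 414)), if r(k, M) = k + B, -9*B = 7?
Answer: -639103125392/9 ≈ -7.1011e+10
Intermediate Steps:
B = -7/9 (B = -1/9*7 = -7/9 ≈ -0.77778)
r(k, M) = -7/9 + k (r(k, M) = k - 7/9 = -7/9 + k)
(423623 + 163434)*(-121036 + r(75, 414)) = (423623 + 163434)*(-121036 + (-7/9 + 75)) = 587057*(-121036 + 668/9) = 587057*(-1088656/9) = -639103125392/9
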